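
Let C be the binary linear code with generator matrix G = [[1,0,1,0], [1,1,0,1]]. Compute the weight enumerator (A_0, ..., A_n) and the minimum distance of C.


Weight distribution: A_0 = 1, A_2 = 1, A_3 = 2. Minimum distance d = 2.

Enumerate all 2^2 = 4 messages m ∈ F_2^2.
For each, compute codeword c = mG in F_2^4, then tally its weight.
  m = 00 → c = 0000, weight = 0.
  m = 10 → c = 1010, weight = 2.
  m = 01 → c = 1101, weight = 3.
  m = 11 → c = 0111, weight = 3.
Tally weights:
  weight 0: 1 codewords.
  weight 2: 1 codewords.
  weight 3: 2 codewords.
Minimum distance d = smallest w > 0 with A_w > 0 = 2.
Sanity: Σ A_w = 4 = 2^2 = 4 ✓.


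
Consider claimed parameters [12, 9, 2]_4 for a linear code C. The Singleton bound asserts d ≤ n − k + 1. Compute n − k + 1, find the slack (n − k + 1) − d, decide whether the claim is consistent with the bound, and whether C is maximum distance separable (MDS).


Singleton RHS = n − k + 1 = 4, slack = 2, bound satisfied, not MDS.

Singleton bound: d ≤ n − k + 1.
Here n = 12, k = 9, so n − k + 1 = 4.
Given d = 2, check d ≤ 4: YES.
Slack = (n − k + 1) − d = 2.
The code is NOT MDS (slack = 2 > 0).
Description: the claimed parameters are [12, 9, 2]_4; such a code would be non-MDS.


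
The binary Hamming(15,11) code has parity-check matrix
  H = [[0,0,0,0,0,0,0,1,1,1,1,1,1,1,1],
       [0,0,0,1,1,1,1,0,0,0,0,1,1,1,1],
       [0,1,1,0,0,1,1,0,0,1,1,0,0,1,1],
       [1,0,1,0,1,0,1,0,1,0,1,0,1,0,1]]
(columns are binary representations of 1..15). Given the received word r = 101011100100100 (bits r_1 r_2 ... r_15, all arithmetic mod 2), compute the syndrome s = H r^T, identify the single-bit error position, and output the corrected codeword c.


s = (0, 0, 0, 1)^T, error position = 1, corrected codeword c = 001011100100100

Compute s = H r^T mod 2 one row at a time:
  s_1 = 0 + 0 + 1 + 0 + 0 + 1 + 0 + 0 = 2 ≡ 0 (mod 2).
  s_2 = 0 + 1 + 1 + 1 + 0 + 1 + 0 + 0 = 4 ≡ 0 (mod 2).
  s_3 = 0 + 1 + 1 + 1 + 1 + 0 + 0 + 0 = 4 ≡ 0 (mod 2).
  s_4 = 1 + 1 + 1 + 1 + 0 + 0 + 1 + 0 = 5 ≡ 1 (mod 2).
s = (0, 0, 0, 1)^T — this equals column 1 of H (binary 0001), so error is at position 1.
Correct: flip bit 1 of r = 101011100100100 to get c = 001011100100100.


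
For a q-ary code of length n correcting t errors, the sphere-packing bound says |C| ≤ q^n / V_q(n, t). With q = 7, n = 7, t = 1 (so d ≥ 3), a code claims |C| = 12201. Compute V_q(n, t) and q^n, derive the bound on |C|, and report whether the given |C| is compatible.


V_q(n, t) = 43, q^n = 823543, Hamming bound = 19152, |C| = 12201 ≤ bound (satisfied).

Step 1: Compute V_q(n, t) = Σ_{j=0}^1 C(n, j) (q−1)^j.
  j = 0: C(7,0)·(6)^0 = 1·1 = 1.
  j = 1: C(7,1)·(6)^1 = 7·6 = 42.
  V_q(n, t) = 1 + 42 = 43.
Step 2: q^n = 7^7 = 823543.
Step 3: Hamming bound ⌊q^n / V_q(n,t)⌋ = ⌊823543/43⌋ = 19152.
Step 4: Compare |C| = 12201 to 19152: satisfied.
The claimed |C| lies below the Hamming bound.


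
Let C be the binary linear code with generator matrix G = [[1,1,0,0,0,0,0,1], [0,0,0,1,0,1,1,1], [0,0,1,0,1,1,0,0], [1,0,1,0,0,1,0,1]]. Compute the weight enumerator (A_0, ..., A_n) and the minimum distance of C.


Weight distribution: A_0 = 1, A_2 = 1, A_3 = 4, A_4 = 3, A_5 = 4, A_6 = 3. Minimum distance d = 2.

Enumerate all 2^4 = 16 messages m ∈ F_2^4.
For each, compute codeword c = mG in F_2^8, then tally its weight.
  m = 0000 → c = 00000000, weight = 0.
  m = 1000 → c = 11000001, weight = 3.
  m = 0100 → c = 00010111, weight = 4.
  m = 1100 → c = 11010110, weight = 5.
  m = 0010 → c = 00101100, weight = 3.
  m = 1010 → c = 11101101, weight = 6.
  m = 0110 → c = 00111011, weight = 5.
  m = 1110 → c = 11111010, weight = 6.
  m = 0001 → c = 10100101, weight = 4.
  m = 1001 → c = 01100100, weight = 3.
  m = 0101 → c = 10110010, weight = 4.
  m = 1101 → c = 01110011, weight = 5.
  m = 0011 → c = 10001001, weight = 3.
  m = 1011 → c = 01001000, weight = 2.
  m = 0111 → c = 10011110, weight = 5.
  m = 1111 → c = 01011111, weight = 6.
Tally weights:
  weight 0: 1 codewords.
  weight 2: 1 codewords.
  weight 3: 4 codewords.
  weight 4: 3 codewords.
  weight 5: 4 codewords.
  weight 6: 3 codewords.
Minimum distance d = smallest w > 0 with A_w > 0 = 2.
Sanity: Σ A_w = 16 = 2^4 = 16 ✓.


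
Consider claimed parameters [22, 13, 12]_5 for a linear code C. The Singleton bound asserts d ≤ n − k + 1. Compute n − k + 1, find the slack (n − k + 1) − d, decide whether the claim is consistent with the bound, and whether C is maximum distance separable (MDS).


Singleton RHS = n − k + 1 = 10, slack = -2, bound violated (no such code; not MDS).

Singleton bound: d ≤ n − k + 1.
Here n = 22, k = 13, so n − k + 1 = 10.
Given d = 12, check d ≤ 10: NO.
Slack = (n − k + 1) − d = -2.
The slack is negative: d = 12 exceeds n − k + 1 = 10 by 2, so the Singleton bound is violated and no linear [22, 13, 12]_5 code can exist. In particular it is not MDS (MDS requires d = n − k + 1 exactly).
Description: the claimed parameters are [22, 13, 12]_5; such a code would be impossible (violates the Singleton bound).


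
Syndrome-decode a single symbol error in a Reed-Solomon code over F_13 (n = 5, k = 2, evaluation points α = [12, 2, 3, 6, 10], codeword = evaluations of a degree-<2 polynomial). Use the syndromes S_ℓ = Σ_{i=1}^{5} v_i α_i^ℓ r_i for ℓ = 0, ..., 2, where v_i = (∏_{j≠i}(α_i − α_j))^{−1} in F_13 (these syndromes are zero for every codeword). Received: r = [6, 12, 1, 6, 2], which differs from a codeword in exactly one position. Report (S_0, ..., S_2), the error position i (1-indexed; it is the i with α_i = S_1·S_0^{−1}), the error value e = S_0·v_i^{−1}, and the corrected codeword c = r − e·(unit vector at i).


S = (6, 10, 8), error at position 4, error magnitude e = 12, c = [6, 12, 1, 7, 2].

Step 1: column multipliers v_i = (∏_{j≠i}(α_i − α_j))^{−1} mod 13.
  i = 1 (α = 12): (12−2)(12−3)(12−6)(12−10) = 10·9·6·2 = 1080 ≡ 1, so v_1 = 1^{−1} = 1 (mod 13).
  i = 2 (α = 2): (2−12)(2−3)(2−6)(2−10) = (−10)·(−1)·(−4)·(−8) = 320 ≡ 8, so v_2 = 8^{−1} = 5 (mod 13).
  i = 3 (α = 3): (3−12)(3−2)(3−6)(3−10) = (−9)·1·(−3)·(−7) = −189 ≡ 6, so v_3 = 6^{−1} = 11 (mod 13).
  i = 4 (α = 6): (6−12)(6−2)(6−3)(6−10) = (−6)·4·3·(−4) = 288 ≡ 2, so v_4 = 2^{−1} = 7 (mod 13).
  i = 5 (α = 10): (10−12)(10−2)(10−3)(10−6) = (−2)·8·7·4 = −448 ≡ 7, so v_5 = 7^{−1} = 2 (mod 13).
  v = [1, 5, 11, 7, 2].
Step 2: syndromes of r = [6, 12, 1, 6, 2] (all sums mod 13).
  S_0 = Σ v_i r_i = 1·6 + 5·12 + 11·1 + 7·6 + 2·2 = 123 ≡ 6.
  S_1 = Σ v_i α_i r_i = 1·12·6 + 5·2·12 + 11·3·1 + 7·6·6 + 2·10·2 = 517 ≡ 10.
  α_i^2 mod 13 = [1, 4, 9, 10, 9].
  S_2 = Σ v_i α_i^2 r_i = 1·1·6 + 5·4·12 + 11·9·1 + 7·10·6 + 2·9·2 = 801 ≡ 8.
  S = (6, 10, 8) ≠ 0, so r is not a codeword (an error is present).
Step 3: locate the error. For a single error e at position i, S_ℓ = v_i·e·α_i^ℓ, so α_err = S_1/S_0.
  S_0^{−1} = 6^{−1} = 11 (mod 13), so α_err = 10·11 = 110 ≡ 6 = α_4. Error position i = 4.
  Consistency check: S_2/S_1 = 8·4 = 32 ≡ 6 = α_err ✓ (single-error assumption holds).
Step 4: error magnitude e = S_0/v_4 = S_0·∏_{j≠4}(α_4 − α_j) = 6·2 = 12 ≡ 12 (mod 13).
Step 5: correct position 4: c_4 = r_4 − e = 6 − 12 ≡ 7 (mod 13). Hence c = [6, 12, 1, 7, 2].
  Check: interpolating c through the α_i gives m(x) = 8 + 2·x (degree < 2) with m(α_i) = c_i for every i, so c is indeed a codeword.


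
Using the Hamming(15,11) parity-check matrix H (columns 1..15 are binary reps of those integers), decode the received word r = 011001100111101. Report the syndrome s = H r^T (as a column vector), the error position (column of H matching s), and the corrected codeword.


s = (1, 1, 1, 1)^T, error position = 15, corrected codeword c = 011001100111100

Compute s = H r^T mod 2 one row at a time:
  s_1 = 0 + 0 + 1 + 1 + 1 + 1 + 0 + 1 = 5 ≡ 1 (mod 2).
  s_2 = 0 + 0 + 1 + 1 + 1 + 1 + 0 + 1 = 5 ≡ 1 (mod 2).
  s_3 = 1 + 1 + 1 + 1 + 1 + 1 + 0 + 1 = 7 ≡ 1 (mod 2).
  s_4 = 0 + 1 + 0 + 1 + 0 + 1 + 1 + 1 = 5 ≡ 1 (mod 2).
s = (1, 1, 1, 1)^T — this equals column 15 of H (binary 1111), so error is at position 15.
Correct: flip bit 15 of r = 011001100111101 to get c = 011001100111100.


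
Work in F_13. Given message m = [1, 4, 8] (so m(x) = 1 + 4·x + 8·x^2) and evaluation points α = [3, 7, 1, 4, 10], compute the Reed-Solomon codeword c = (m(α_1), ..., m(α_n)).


c = [7, 5, 0, 2, 9]

Message polynomial: m(x) = 1 + 4·x + 8·x^2 (mod 13).
For each evaluation point α_i, compute m(α_i) mod 13:
  α_1 = 3: Horner steps 8 → 2 → 7, so m(3) = 7.
  α_2 = 7: Horner steps 8 → 8 → 5, so m(7) = 5.
  α_3 = 1: Horner steps 8 → 12 → 0, so m(1) = 0.
  α_4 = 4: Horner steps 8 → 10 → 2, so m(4) = 2.
  α_5 = 10: Horner steps 8 → 6 → 9, so m(10) = 9.
Codeword c = [7, 5, 0, 2, 9] ∈ F_13^5.


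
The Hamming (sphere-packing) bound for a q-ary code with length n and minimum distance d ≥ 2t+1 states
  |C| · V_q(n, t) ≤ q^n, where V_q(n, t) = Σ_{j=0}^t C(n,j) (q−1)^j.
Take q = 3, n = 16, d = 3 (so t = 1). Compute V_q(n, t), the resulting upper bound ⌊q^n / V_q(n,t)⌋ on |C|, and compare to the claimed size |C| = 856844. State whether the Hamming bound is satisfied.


V_q(n, t) = 33, q^n = 43046721, Hamming bound = 1304446, |C| = 856844 ≤ bound (satisfied).

Step 1: Compute V_q(n, t) = Σ_{j=0}^1 C(n, j) (q−1)^j.
  j = 0: C(16,0)·(2)^0 = 1·1 = 1.
  j = 1: C(16,1)·(2)^1 = 16·2 = 32.
  V_q(n, t) = 1 + 32 = 33.
Step 2: q^n = 3^16 = 43046721.
Step 3: Hamming bound ⌊q^n / V_q(n,t)⌋ = ⌊43046721/33⌋ = 1304446.
Step 4: Compare |C| = 856844 to 1304446: satisfied.
The claimed |C| lies below the Hamming bound.


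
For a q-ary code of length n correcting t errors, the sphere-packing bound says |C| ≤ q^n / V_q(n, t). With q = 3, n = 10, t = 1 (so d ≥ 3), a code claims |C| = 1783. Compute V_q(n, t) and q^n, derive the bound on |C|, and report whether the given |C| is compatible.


V_q(n, t) = 21, q^n = 59049, Hamming bound = 2811, |C| = 1783 ≤ bound (satisfied).

Step 1: Compute V_q(n, t) = Σ_{j=0}^1 C(n, j) (q−1)^j.
  j = 0: C(10,0)·(2)^0 = 1·1 = 1.
  j = 1: C(10,1)·(2)^1 = 10·2 = 20.
  V_q(n, t) = 1 + 20 = 21.
Step 2: q^n = 3^10 = 59049.
Step 3: Hamming bound ⌊q^n / V_q(n,t)⌋ = ⌊59049/21⌋ = 2811.
Step 4: Compare |C| = 1783 to 2811: satisfied.
The claimed |C| lies below the Hamming bound.


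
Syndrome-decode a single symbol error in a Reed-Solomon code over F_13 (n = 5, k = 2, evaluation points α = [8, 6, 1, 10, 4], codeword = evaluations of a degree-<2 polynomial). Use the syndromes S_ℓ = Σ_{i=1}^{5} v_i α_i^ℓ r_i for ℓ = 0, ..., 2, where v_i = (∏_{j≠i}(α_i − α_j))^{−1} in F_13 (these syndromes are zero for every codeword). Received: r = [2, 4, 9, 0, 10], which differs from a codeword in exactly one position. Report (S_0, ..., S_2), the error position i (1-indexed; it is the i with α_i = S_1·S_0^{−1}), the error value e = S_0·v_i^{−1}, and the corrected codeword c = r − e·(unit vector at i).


S = (9, 10, 1), error at position 5, error magnitude e = 4, c = [2, 4, 9, 0, 6].

Step 1: column multipliers v_i = (∏_{j≠i}(α_i − α_j))^{−1} mod 13.
  i = 1 (α = 8): (8−6)(8−1)(8−10)(8−4) = 2·7·(−2)·4 = −112 ≡ 5, so v_1 = 5^{−1} = 8 (mod 13).
  i = 2 (α = 6): (6−8)(6−1)(6−10)(6−4) = (−2)·5·(−4)·2 = 80 ≡ 2, so v_2 = 2^{−1} = 7 (mod 13).
  i = 3 (α = 1): (1−8)(1−6)(1−10)(1−4) = (−7)·(−5)·(−9)·(−3) = 945 ≡ 9, so v_3 = 9^{−1} = 3 (mod 13).
  i = 4 (α = 10): (10−8)(10−6)(10−1)(10−4) = 2·4·9·6 = 432 ≡ 3, so v_4 = 3^{−1} = 9 (mod 13).
  i = 5 (α = 4): (4−8)(4−6)(4−1)(4−10) = (−4)·(−2)·3·(−6) = −144 ≡ 12, so v_5 = 12^{−1} = 12 (mod 13).
  v = [8, 7, 3, 9, 12].
Step 2: syndromes of r = [2, 4, 9, 0, 10] (all sums mod 13).
  S_0 = Σ v_i r_i = 8·2 + 7·4 + 3·9 + 9·0 + 12·10 = 191 ≡ 9.
  S_1 = Σ v_i α_i r_i = 8·8·2 + 7·6·4 + 3·1·9 + 9·10·0 + 12·4·10 = 803 ≡ 10.
  α_i^2 mod 13 = [12, 10, 1, 9, 3].
  S_2 = Σ v_i α_i^2 r_i = 8·12·2 + 7·10·4 + 3·1·9 + 9·9·0 + 12·3·10 = 859 ≡ 1.
  S = (9, 10, 1) ≠ 0, so r is not a codeword (an error is present).
Step 3: locate the error. For a single error e at position i, S_ℓ = v_i·e·α_i^ℓ, so α_err = S_1/S_0.
  S_0^{−1} = 9^{−1} = 3 (mod 13), so α_err = 10·3 = 30 ≡ 4 = α_5. Error position i = 5.
  Consistency check: S_2/S_1 = 1·4 = 4 ≡ 4 = α_err ✓ (single-error assumption holds).
Step 4: error magnitude e = S_0/v_5 = S_0·∏_{j≠5}(α_5 − α_j) = 9·12 = 108 ≡ 4 (mod 13).
Step 5: correct position 5: c_5 = r_5 − e = 10 − 4 ≡ 6 (mod 13). Hence c = [2, 4, 9, 0, 6].
  Check: interpolating c through the α_i gives m(x) = 10 + 12·x (degree < 2) with m(α_i) = c_i for every i, so c is indeed a codeword.


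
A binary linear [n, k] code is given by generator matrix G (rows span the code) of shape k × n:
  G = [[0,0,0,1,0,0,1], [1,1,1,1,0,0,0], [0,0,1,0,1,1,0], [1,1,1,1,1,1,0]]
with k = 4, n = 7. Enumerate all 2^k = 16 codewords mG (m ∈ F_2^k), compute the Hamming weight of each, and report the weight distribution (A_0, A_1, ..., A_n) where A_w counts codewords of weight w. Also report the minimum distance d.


Weight distribution: A_0 = 1, A_1 = 1, A_2 = 2, A_3 = 4, A_4 = 3, A_5 = 3, A_6 = 2. Minimum distance d = 1.

Enumerate all 2^4 = 16 messages m ∈ F_2^4.
For each, compute codeword c = mG in F_2^7, then tally its weight.
  m = 0000 → c = 0000000, weight = 0.
  m = 1000 → c = 0001001, weight = 2.
  m = 0100 → c = 1111000, weight = 4.
  m = 1100 → c = 1110001, weight = 4.
  m = 0010 → c = 0010110, weight = 3.
  m = 1010 → c = 0011111, weight = 5.
  m = 0110 → c = 1101110, weight = 5.
  m = 1110 → c = 1100111, weight = 5.
  m = 0001 → c = 1111110, weight = 6.
  m = 1001 → c = 1110111, weight = 6.
  m = 0101 → c = 0000110, weight = 2.
  m = 1101 → c = 0001111, weight = 4.
  m = 0011 → c = 1101000, weight = 3.
  m = 1011 → c = 1100001, weight = 3.
  m = 0111 → c = 0010000, weight = 1.
  m = 1111 → c = 0011001, weight = 3.
Tally weights:
  weight 0: 1 codewords.
  weight 1: 1 codewords.
  weight 2: 2 codewords.
  weight 3: 4 codewords.
  weight 4: 3 codewords.
  weight 5: 3 codewords.
  weight 6: 2 codewords.
Minimum distance d = smallest w > 0 with A_w > 0 = 1.
Sanity: Σ A_w = 16 = 2^4 = 16 ✓.


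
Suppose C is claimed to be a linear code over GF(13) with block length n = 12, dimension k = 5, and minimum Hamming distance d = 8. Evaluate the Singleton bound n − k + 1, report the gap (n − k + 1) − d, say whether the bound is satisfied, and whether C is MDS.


Singleton RHS = n − k + 1 = 8, slack = 0, bound satisfied, MDS.

Singleton bound: d ≤ n − k + 1.
Here n = 12, k = 5, so n − k + 1 = 8.
Given d = 8, check d ≤ 8: YES.
Slack = (n − k + 1) − d = 0.
The code is MDS (slack = 0).
Description: the claimed parameters are [12, 5, 8]_13; such a code would be MDS (meets Singleton bound).


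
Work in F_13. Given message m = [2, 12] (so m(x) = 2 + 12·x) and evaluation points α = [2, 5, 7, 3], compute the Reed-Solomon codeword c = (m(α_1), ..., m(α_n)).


c = [0, 10, 8, 12]

Message polynomial: m(x) = 2 + 12·x (mod 13).
For each evaluation point α_i, compute m(α_i) mod 13:
  α_1 = 2: Horner steps 12 → 0, so m(2) = 0.
  α_2 = 5: Horner steps 12 → 10, so m(5) = 10.
  α_3 = 7: Horner steps 12 → 8, so m(7) = 8.
  α_4 = 3: Horner steps 12 → 12, so m(3) = 12.
Codeword c = [0, 10, 8, 12] ∈ F_13^4.


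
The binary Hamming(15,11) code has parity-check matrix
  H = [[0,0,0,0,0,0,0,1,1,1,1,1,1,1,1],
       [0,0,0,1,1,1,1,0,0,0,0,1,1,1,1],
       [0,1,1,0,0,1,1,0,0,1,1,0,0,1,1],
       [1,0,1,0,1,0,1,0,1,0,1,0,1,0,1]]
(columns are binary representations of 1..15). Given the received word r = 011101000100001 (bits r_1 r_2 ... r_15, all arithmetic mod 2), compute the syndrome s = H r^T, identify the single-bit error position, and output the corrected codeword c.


s = (0, 1, 1, 0)^T, error position = 6, corrected codeword c = 011100000100001

Compute s = H r^T mod 2 one row at a time:
  s_1 = 0 + 0 + 1 + 0 + 0 + 0 + 0 + 1 = 2 ≡ 0 (mod 2).
  s_2 = 1 + 0 + 1 + 0 + 0 + 0 + 0 + 1 = 3 ≡ 1 (mod 2).
  s_3 = 1 + 1 + 1 + 0 + 1 + 0 + 0 + 1 = 5 ≡ 1 (mod 2).
  s_4 = 0 + 1 + 0 + 0 + 0 + 0 + 0 + 1 = 2 ≡ 0 (mod 2).
s = (0, 1, 1, 0)^T — this equals column 6 of H (binary 0110), so error is at position 6.
Correct: flip bit 6 of r = 011101000100001 to get c = 011100000100001.


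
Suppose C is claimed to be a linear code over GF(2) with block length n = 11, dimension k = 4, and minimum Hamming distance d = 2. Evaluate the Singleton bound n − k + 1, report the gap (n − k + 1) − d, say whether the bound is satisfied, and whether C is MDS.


Singleton RHS = n − k + 1 = 8, slack = 6, bound satisfied, not MDS.

Singleton bound: d ≤ n − k + 1.
Here n = 11, k = 4, so n − k + 1 = 8.
Given d = 2, check d ≤ 8: YES.
Slack = (n − k + 1) − d = 6.
The code is NOT MDS (slack = 6 > 0).
Description: the claimed parameters are [11, 4, 2]_2; such a code would be non-MDS.


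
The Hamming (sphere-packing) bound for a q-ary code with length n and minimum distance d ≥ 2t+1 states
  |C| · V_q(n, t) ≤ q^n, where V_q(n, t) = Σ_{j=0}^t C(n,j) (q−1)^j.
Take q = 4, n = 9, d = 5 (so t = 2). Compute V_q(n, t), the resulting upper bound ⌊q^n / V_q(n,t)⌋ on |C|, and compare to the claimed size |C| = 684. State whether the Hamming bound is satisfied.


V_q(n, t) = 352, q^n = 262144, Hamming bound = 744, |C| = 684 ≤ bound (satisfied).

Step 1: Compute V_q(n, t) = Σ_{j=0}^2 C(n, j) (q−1)^j.
  j = 0: C(9,0)·(3)^0 = 1·1 = 1.
  j = 1: C(9,1)·(3)^1 = 9·3 = 27.
  j = 2: C(9,2)·(3)^2 = 36·9 = 324.
  V_q(n, t) = 1 + 27 + 324 = 352.
Step 2: q^n = 4^9 = 262144.
Step 3: Hamming bound ⌊q^n / V_q(n,t)⌋ = ⌊262144/352⌋ = 744.
Step 4: Compare |C| = 684 to 744: satisfied.
The claimed |C| lies below the Hamming bound.


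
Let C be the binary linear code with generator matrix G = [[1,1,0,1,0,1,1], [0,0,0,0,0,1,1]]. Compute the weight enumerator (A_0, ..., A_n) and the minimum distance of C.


Weight distribution: A_0 = 1, A_2 = 1, A_3 = 1, A_5 = 1. Minimum distance d = 2.

Enumerate all 2^2 = 4 messages m ∈ F_2^2.
For each, compute codeword c = mG in F_2^7, then tally its weight.
  m = 00 → c = 0000000, weight = 0.
  m = 10 → c = 1101011, weight = 5.
  m = 01 → c = 0000011, weight = 2.
  m = 11 → c = 1101000, weight = 3.
Tally weights:
  weight 0: 1 codewords.
  weight 2: 1 codewords.
  weight 3: 1 codewords.
  weight 5: 1 codewords.
Minimum distance d = smallest w > 0 with A_w > 0 = 2.
Sanity: Σ A_w = 4 = 2^2 = 4 ✓.


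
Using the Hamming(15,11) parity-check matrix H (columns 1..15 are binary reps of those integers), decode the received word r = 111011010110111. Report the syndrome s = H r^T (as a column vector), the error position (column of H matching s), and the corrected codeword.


s = (0, 1, 1, 0)^T, error position = 6, corrected codeword c = 111010010110111

Compute s = H r^T mod 2 one row at a time:
  s_1 = 1 + 0 + 1 + 1 + 0 + 1 + 1 + 1 = 6 ≡ 0 (mod 2).
  s_2 = 0 + 1 + 1 + 0 + 0 + 1 + 1 + 1 = 5 ≡ 1 (mod 2).
  s_3 = 1 + 1 + 1 + 0 + 1 + 1 + 1 + 1 = 7 ≡ 1 (mod 2).
  s_4 = 1 + 1 + 1 + 0 + 0 + 1 + 1 + 1 = 6 ≡ 0 (mod 2).
s = (0, 1, 1, 0)^T — this equals column 6 of H (binary 0110), so error is at position 6.
Correct: flip bit 6 of r = 111011010110111 to get c = 111010010110111.


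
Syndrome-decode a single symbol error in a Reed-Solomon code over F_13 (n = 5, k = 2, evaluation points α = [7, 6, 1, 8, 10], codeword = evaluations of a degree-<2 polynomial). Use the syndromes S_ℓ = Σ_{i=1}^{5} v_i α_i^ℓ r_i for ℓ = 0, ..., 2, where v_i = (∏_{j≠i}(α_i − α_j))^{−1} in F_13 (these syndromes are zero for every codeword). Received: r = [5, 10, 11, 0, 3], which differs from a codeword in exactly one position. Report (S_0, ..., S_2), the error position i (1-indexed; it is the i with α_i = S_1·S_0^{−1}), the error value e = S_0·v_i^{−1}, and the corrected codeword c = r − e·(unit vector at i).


S = (3, 3, 3), error at position 3, error magnitude e = 2, c = [5, 10, 9, 0, 3].

Step 1: column multipliers v_i = (∏_{j≠i}(α_i − α_j))^{−1} mod 13.
  i = 1 (α = 7): (7−6)(7−1)(7−8)(7−10) = 1·6·(−1)·(−3) = 18 ≡ 5, so v_1 = 5^{−1} = 8 (mod 13).
  i = 2 (α = 6): (6−7)(6−1)(6−8)(6−10) = (−1)·5·(−2)·(−4) = −40 ≡ 12, so v_2 = 12^{−1} = 12 (mod 13).
  i = 3 (α = 1): (1−7)(1−6)(1−8)(1−10) = (−6)·(−5)·(−7)·(−9) = 1890 ≡ 5, so v_3 = 5^{−1} = 8 (mod 13).
  i = 4 (α = 8): (8−7)(8−6)(8−1)(8−10) = 1·2·7·(−2) = −28 ≡ 11, so v_4 = 11^{−1} = 6 (mod 13).
  i = 5 (α = 10): (10−7)(10−6)(10−1)(10−8) = 3·4·9·2 = 216 ≡ 8, so v_5 = 8^{−1} = 5 (mod 13).
  v = [8, 12, 8, 6, 5].
Step 2: syndromes of r = [5, 10, 11, 0, 3] (all sums mod 13).
  S_0 = Σ v_i r_i = 8·5 + 12·10 + 8·11 + 6·0 + 5·3 = 263 ≡ 3.
  S_1 = Σ v_i α_i r_i = 8·7·5 + 12·6·10 + 8·1·11 + 6·8·0 + 5·10·3 = 1238 ≡ 3.
  α_i^2 mod 13 = [10, 10, 1, 12, 9].
  S_2 = Σ v_i α_i^2 r_i = 8·10·5 + 12·10·10 + 8·1·11 + 6·12·0 + 5·9·3 = 1823 ≡ 3.
  S = (3, 3, 3) ≠ 0, so r is not a codeword (an error is present).
Step 3: locate the error. For a single error e at position i, S_ℓ = v_i·e·α_i^ℓ, so α_err = S_1/S_0.
  S_0^{−1} = 3^{−1} = 9 (mod 13), so α_err = 3·9 = 27 ≡ 1 = α_3. Error position i = 3.
  Consistency check: S_2/S_1 = 3·9 = 27 ≡ 1 = α_err ✓ (single-error assumption holds).
Step 4: error magnitude e = S_0/v_3 = S_0·∏_{j≠3}(α_3 − α_j) = 3·5 = 15 ≡ 2 (mod 13).
Step 5: correct position 3: c_3 = r_3 − e = 11 − 2 ≡ 9 (mod 13). Hence c = [5, 10, 9, 0, 3].
  Check: interpolating c through the α_i gives m(x) = 1 + 8·x (degree < 2) with m(α_i) = c_i for every i, so c is indeed a codeword.


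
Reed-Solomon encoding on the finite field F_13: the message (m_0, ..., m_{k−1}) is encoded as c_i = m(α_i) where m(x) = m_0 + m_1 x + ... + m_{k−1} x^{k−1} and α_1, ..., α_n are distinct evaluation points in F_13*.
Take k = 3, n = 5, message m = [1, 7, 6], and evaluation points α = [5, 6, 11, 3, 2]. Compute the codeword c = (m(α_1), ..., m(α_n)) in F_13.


c = [4, 12, 11, 11, 0]

Message polynomial: m(x) = 1 + 7·x + 6·x^2 (mod 13).
For each evaluation point α_i, compute m(α_i) mod 13:
  α_1 = 5: Horner steps 6 → 11 → 4, so m(5) = 4.
  α_2 = 6: Horner steps 6 → 4 → 12, so m(6) = 12.
  α_3 = 11: Horner steps 6 → 8 → 11, so m(11) = 11.
  α_4 = 3: Horner steps 6 → 12 → 11, so m(3) = 11.
  α_5 = 2: Horner steps 6 → 6 → 0, so m(2) = 0.
Codeword c = [4, 12, 11, 11, 0] ∈ F_13^5.


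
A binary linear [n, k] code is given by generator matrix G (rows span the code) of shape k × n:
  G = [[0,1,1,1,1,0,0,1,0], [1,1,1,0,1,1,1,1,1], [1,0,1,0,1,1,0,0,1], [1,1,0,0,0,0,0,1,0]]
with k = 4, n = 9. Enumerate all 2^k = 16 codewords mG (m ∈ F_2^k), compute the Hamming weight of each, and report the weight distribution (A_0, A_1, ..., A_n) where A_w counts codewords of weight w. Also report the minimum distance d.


Weight distribution: A_0 = 1, A_2 = 1, A_3 = 3, A_4 = 2, A_5 = 4, A_6 = 3, A_7 = 1, A_8 = 1. Minimum distance d = 2.

Enumerate all 2^4 = 16 messages m ∈ F_2^4.
For each, compute codeword c = mG in F_2^9, then tally its weight.
  m = 0000 → c = 000000000, weight = 0.
  m = 1000 → c = 011110010, weight = 5.
  m = 0100 → c = 111011111, weight = 8.
  m = 1100 → c = 100101101, weight = 5.
  m = 0010 → c = 101011001, weight = 5.
  m = 1010 → c = 110101011, weight = 6.
  m = 0110 → c = 010000110, weight = 3.
  m = 1110 → c = 001110100, weight = 4.
  m = 0001 → c = 110000010, weight = 3.
  m = 1001 → c = 101110000, weight = 4.
  m = 0101 → c = 001011101, weight = 5.
  m = 1101 → c = 010101111, weight = 6.
  m = 0011 → c = 011011011, weight = 6.
  m = 1011 → c = 000101001, weight = 3.
  m = 0111 → c = 100000100, weight = 2.
  m = 1111 → c = 111110110, weight = 7.
Tally weights:
  weight 0: 1 codewords.
  weight 2: 1 codewords.
  weight 3: 3 codewords.
  weight 4: 2 codewords.
  weight 5: 4 codewords.
  weight 6: 3 codewords.
  weight 7: 1 codewords.
  weight 8: 1 codewords.
Minimum distance d = smallest w > 0 with A_w > 0 = 2.
Sanity: Σ A_w = 16 = 2^4 = 16 ✓.


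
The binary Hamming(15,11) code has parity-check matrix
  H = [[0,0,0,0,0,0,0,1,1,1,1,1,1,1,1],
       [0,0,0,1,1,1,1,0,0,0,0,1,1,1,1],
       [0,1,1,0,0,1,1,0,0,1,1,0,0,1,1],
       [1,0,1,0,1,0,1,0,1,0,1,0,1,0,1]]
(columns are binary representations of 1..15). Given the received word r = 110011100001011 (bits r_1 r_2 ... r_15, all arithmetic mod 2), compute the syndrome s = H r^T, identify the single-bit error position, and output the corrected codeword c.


s = (1, 0, 1, 0)^T, error position = 10, corrected codeword c = 110011100101011

Compute s = H r^T mod 2 one row at a time:
  s_1 = 0 + 0 + 0 + 0 + 1 + 0 + 1 + 1 = 3 ≡ 1 (mod 2).
  s_2 = 0 + 1 + 1 + 1 + 1 + 0 + 1 + 1 = 6 ≡ 0 (mod 2).
  s_3 = 1 + 0 + 1 + 1 + 0 + 0 + 1 + 1 = 5 ≡ 1 (mod 2).
  s_4 = 1 + 0 + 1 + 1 + 0 + 0 + 0 + 1 = 4 ≡ 0 (mod 2).
s = (1, 0, 1, 0)^T — this equals column 10 of H (binary 1010), so error is at position 10.
Correct: flip bit 10 of r = 110011100001011 to get c = 110011100101011.


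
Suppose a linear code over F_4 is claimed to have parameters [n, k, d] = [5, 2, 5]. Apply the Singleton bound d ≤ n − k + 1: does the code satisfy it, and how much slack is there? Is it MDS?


Singleton RHS = n − k + 1 = 4, slack = -1, bound violated (no such code; not MDS).

Singleton bound: d ≤ n − k + 1.
Here n = 5, k = 2, so n − k + 1 = 4.
Given d = 5, check d ≤ 4: NO.
Slack = (n − k + 1) − d = -1.
The slack is negative: d = 5 exceeds n − k + 1 = 4 by 1, so the Singleton bound is violated and no linear [5, 2, 5]_4 code can exist. In particular it is not MDS (MDS requires d = n − k + 1 exactly).
Description: the claimed parameters are [5, 2, 5]_4; such a code would be impossible (violates the Singleton bound).


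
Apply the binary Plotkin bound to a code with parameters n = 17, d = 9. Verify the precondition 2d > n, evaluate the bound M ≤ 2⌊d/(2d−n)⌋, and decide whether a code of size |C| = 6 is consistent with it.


Plotkin bound M ≤ 18; given |C| = 6 ≤ bound (satisfied).

Check applicability: 2d = 18, n = 17.
2d − n = 1 > 0, so Plotkin applies.
Compute d/(2d−n) = 9/1 ≈ 9.0000.
⌊d/(2d−n)⌋ = 9.
Plotkin bound: M ≤ 2·9 = 18.
Given |C| = 6, check: satisfied.
This |C| is below the Plotkin bound.


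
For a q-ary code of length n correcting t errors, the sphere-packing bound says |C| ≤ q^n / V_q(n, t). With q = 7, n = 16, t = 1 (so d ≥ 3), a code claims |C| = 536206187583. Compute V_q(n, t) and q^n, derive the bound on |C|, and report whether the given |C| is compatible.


V_q(n, t) = 97, q^n = 33232930569601, Hamming bound = 342607531645, |C| = 536206187583 > bound (violated).

Step 1: Compute V_q(n, t) = Σ_{j=0}^1 C(n, j) (q−1)^j.
  j = 0: C(16,0)·(6)^0 = 1·1 = 1.
  j = 1: C(16,1)·(6)^1 = 16·6 = 96.
  V_q(n, t) = 1 + 96 = 97.
Step 2: q^n = 7^16 = 33232930569601.
Step 3: Hamming bound ⌊q^n / V_q(n,t)⌋ = ⌊33232930569601/97⌋ = 342607531645.
Step 4: Compare |C| = 536206187583 to 342607531645: violated.
The claimed |C| lies above the Hamming bound, so no 7-ary code of length 16 with d ≥ 3 can have 536206187583 codewords.


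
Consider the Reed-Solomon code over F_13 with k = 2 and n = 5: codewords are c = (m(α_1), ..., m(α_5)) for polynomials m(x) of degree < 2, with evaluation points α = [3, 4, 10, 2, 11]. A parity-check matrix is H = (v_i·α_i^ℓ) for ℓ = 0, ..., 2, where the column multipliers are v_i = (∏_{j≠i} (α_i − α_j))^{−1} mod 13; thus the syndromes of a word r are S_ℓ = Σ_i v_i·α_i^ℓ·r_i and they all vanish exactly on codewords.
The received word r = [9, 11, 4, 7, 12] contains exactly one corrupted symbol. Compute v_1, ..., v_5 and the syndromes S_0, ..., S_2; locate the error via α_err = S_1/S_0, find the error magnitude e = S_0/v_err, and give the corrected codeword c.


S = (10, 9, 12), error at position 3, error magnitude e = 7, c = [9, 11, 10, 7, 12].

Step 1: column multipliers v_i = (∏_{j≠i}(α_i − α_j))^{−1} mod 13.
  i = 1 (α = 3): (3−4)(3−10)(3−2)(3−11) = (−1)·(−7)·1·(−8) = −56 ≡ 9, so v_1 = 9^{−1} = 3 (mod 13).
  i = 2 (α = 4): (4−3)(4−10)(4−2)(4−11) = 1·(−6)·2·(−7) = 84 ≡ 6, so v_2 = 6^{−1} = 11 (mod 13).
  i = 3 (α = 10): (10−3)(10−4)(10−2)(10−11) = 7·6·8·(−1) = −336 ≡ 2, so v_3 = 2^{−1} = 7 (mod 13).
  i = 4 (α = 2): (2−3)(2−4)(2−10)(2−11) = (−1)·(−2)·(−8)·(−9) = 144 ≡ 1, so v_4 = 1^{−1} = 1 (mod 13).
  i = 5 (α = 11): (11−3)(11−4)(11−10)(11−2) = 8·7·1·9 = 504 ≡ 10, so v_5 = 10^{−1} = 4 (mod 13).
  v = [3, 11, 7, 1, 4].
Step 2: syndromes of r = [9, 11, 4, 7, 12] (all sums mod 13).
  S_0 = Σ v_i r_i = 3·9 + 11·11 + 7·4 + 1·7 + 4·12 = 231 ≡ 10.
  S_1 = Σ v_i α_i r_i = 3·3·9 + 11·4·11 + 7·10·4 + 1·2·7 + 4·11·12 = 1387 ≡ 9.
  α_i^2 mod 13 = [9, 3, 9, 4, 4].
  S_2 = Σ v_i α_i^2 r_i = 3·9·9 + 11·3·11 + 7·9·4 + 1·4·7 + 4·4·12 = 1078 ≡ 12.
  S = (10, 9, 12) ≠ 0, so r is not a codeword (an error is present).
Step 3: locate the error. For a single error e at position i, S_ℓ = v_i·e·α_i^ℓ, so α_err = S_1/S_0.
  S_0^{−1} = 10^{−1} = 4 (mod 13), so α_err = 9·4 = 36 ≡ 10 = α_3. Error position i = 3.
  Consistency check: S_2/S_1 = 12·3 = 36 ≡ 10 = α_err ✓ (single-error assumption holds).
Step 4: error magnitude e = S_0/v_3 = S_0·∏_{j≠3}(α_3 − α_j) = 10·2 = 20 ≡ 7 (mod 13).
Step 5: correct position 3: c_3 = r_3 − e = 4 − 7 ≡ 10 (mod 13). Hence c = [9, 11, 10, 7, 12].
  Check: interpolating c through the α_i gives m(x) = 3 + 2·x (degree < 2) with m(α_i) = c_i for every i, so c is indeed a codeword.


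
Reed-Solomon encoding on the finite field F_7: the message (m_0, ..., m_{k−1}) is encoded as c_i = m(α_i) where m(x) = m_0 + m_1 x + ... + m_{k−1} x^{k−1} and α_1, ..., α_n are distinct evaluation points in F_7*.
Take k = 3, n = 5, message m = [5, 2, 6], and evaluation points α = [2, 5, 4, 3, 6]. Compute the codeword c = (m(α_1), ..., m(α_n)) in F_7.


c = [5, 4, 4, 2, 2]

Message polynomial: m(x) = 5 + 2·x + 6·x^2 (mod 7).
For each evaluation point α_i, compute m(α_i) mod 7:
  α_1 = 2: Horner steps 6 → 0 → 5, so m(2) = 5.
  α_2 = 5: Horner steps 6 → 4 → 4, so m(5) = 4.
  α_3 = 4: Horner steps 6 → 5 → 4, so m(4) = 4.
  α_4 = 3: Horner steps 6 → 6 → 2, so m(3) = 2.
  α_5 = 6: Horner steps 6 → 3 → 2, so m(6) = 2.
Codeword c = [5, 4, 4, 2, 2] ∈ F_7^5.


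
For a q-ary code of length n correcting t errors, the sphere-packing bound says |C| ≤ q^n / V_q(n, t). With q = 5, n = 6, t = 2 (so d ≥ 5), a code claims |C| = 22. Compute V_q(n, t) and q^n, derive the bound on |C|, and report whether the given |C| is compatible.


V_q(n, t) = 265, q^n = 15625, Hamming bound = 58, |C| = 22 ≤ bound (satisfied).

Step 1: Compute V_q(n, t) = Σ_{j=0}^2 C(n, j) (q−1)^j.
  j = 0: C(6,0)·(4)^0 = 1·1 = 1.
  j = 1: C(6,1)·(4)^1 = 6·4 = 24.
  j = 2: C(6,2)·(4)^2 = 15·16 = 240.
  V_q(n, t) = 1 + 24 + 240 = 265.
Step 2: q^n = 5^6 = 15625.
Step 3: Hamming bound ⌊q^n / V_q(n,t)⌋ = ⌊15625/265⌋ = 58.
Step 4: Compare |C| = 22 to 58: satisfied.
The claimed |C| lies below the Hamming bound.


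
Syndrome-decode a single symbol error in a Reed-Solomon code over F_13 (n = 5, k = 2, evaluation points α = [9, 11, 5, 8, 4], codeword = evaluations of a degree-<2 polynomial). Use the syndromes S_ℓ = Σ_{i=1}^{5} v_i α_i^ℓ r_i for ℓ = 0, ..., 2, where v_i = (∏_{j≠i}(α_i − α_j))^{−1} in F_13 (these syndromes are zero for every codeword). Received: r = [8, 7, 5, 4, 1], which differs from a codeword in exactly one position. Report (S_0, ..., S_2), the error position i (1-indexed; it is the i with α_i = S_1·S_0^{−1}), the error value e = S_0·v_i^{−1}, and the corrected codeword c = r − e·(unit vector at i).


S = (6, 1, 11), error at position 2, error magnitude e = 4, c = [8, 3, 5, 4, 1].

Step 1: column multipliers v_i = (∏_{j≠i}(α_i − α_j))^{−1} mod 13.
  i = 1 (α = 9): (9−11)(9−5)(9−8)(9−4) = (−2)·4·1·5 = −40 ≡ 12, so v_1 = 12^{−1} = 12 (mod 13).
  i = 2 (α = 11): (11−9)(11−5)(11−8)(11−4) = 2·6·3·7 = 252 ≡ 5, so v_2 = 5^{−1} = 8 (mod 13).
  i = 3 (α = 5): (5−9)(5−11)(5−8)(5−4) = (−4)·(−6)·(−3)·1 = −72 ≡ 6, so v_3 = 6^{−1} = 11 (mod 13).
  i = 4 (α = 8): (8−9)(8−11)(8−5)(8−4) = (−1)·(−3)·3·4 = 36 ≡ 10, so v_4 = 10^{−1} = 4 (mod 13).
  i = 5 (α = 4): (4−9)(4−11)(4−5)(4−8) = (−5)·(−7)·(−1)·(−4) = 140 ≡ 10, so v_5 = 10^{−1} = 4 (mod 13).
  v = [12, 8, 11, 4, 4].
Step 2: syndromes of r = [8, 7, 5, 4, 1] (all sums mod 13).
  S_0 = Σ v_i r_i = 12·8 + 8·7 + 11·5 + 4·4 + 4·1 = 227 ≡ 6.
  S_1 = Σ v_i α_i r_i = 12·9·8 + 8·11·7 + 11·5·5 + 4·8·4 + 4·4·1 = 1899 ≡ 1.
  α_i^2 mod 13 = [3, 4, 12, 12, 3].
  S_2 = Σ v_i α_i^2 r_i = 12·3·8 + 8·4·7 + 11·12·5 + 4·12·4 + 4·3·1 = 1376 ≡ 11.
  S = (6, 1, 11) ≠ 0, so r is not a codeword (an error is present).
Step 3: locate the error. For a single error e at position i, S_ℓ = v_i·e·α_i^ℓ, so α_err = S_1/S_0.
  S_0^{−1} = 6^{−1} = 11 (mod 13), so α_err = 1·11 = 11 ≡ 11 = α_2. Error position i = 2.
  Consistency check: S_2/S_1 = 11·1 = 11 ≡ 11 = α_err ✓ (single-error assumption holds).
Step 4: error magnitude e = S_0/v_2 = S_0·∏_{j≠2}(α_2 − α_j) = 6·5 = 30 ≡ 4 (mod 13).
Step 5: correct position 2: c_2 = r_2 − e = 7 − 4 ≡ 3 (mod 13). Hence c = [8, 3, 5, 4, 1].
  Check: interpolating c through the α_i gives m(x) = 11 + 4·x (degree < 2) with m(α_i) = c_i for every i, so c is indeed a codeword.


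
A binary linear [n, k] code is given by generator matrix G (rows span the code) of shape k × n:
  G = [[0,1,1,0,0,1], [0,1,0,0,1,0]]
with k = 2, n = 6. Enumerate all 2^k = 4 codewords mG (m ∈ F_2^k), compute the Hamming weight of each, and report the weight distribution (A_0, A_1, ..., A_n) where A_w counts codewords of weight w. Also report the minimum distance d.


Weight distribution: A_0 = 1, A_2 = 1, A_3 = 2. Minimum distance d = 2.

Enumerate all 2^2 = 4 messages m ∈ F_2^2.
For each, compute codeword c = mG in F_2^6, then tally its weight.
  m = 00 → c = 000000, weight = 0.
  m = 10 → c = 011001, weight = 3.
  m = 01 → c = 010010, weight = 2.
  m = 11 → c = 001011, weight = 3.
Tally weights:
  weight 0: 1 codewords.
  weight 2: 1 codewords.
  weight 3: 2 codewords.
Minimum distance d = smallest w > 0 with A_w > 0 = 2.
Sanity: Σ A_w = 4 = 2^2 = 4 ✓.


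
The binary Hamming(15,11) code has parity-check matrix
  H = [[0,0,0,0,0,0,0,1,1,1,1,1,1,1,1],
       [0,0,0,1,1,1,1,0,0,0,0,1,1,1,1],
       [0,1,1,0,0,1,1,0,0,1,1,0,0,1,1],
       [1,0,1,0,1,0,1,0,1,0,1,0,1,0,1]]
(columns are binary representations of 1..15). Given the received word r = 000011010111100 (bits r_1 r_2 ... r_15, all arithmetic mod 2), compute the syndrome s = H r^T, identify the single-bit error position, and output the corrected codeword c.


s = (1, 0, 1, 1)^T, error position = 11, corrected codeword c = 000011010101100

Compute s = H r^T mod 2 one row at a time:
  s_1 = 1 + 0 + 1 + 1 + 1 + 1 + 0 + 0 = 5 ≡ 1 (mod 2).
  s_2 = 0 + 1 + 1 + 0 + 1 + 1 + 0 + 0 = 4 ≡ 0 (mod 2).
  s_3 = 0 + 0 + 1 + 0 + 1 + 1 + 0 + 0 = 3 ≡ 1 (mod 2).
  s_4 = 0 + 0 + 1 + 0 + 0 + 1 + 1 + 0 = 3 ≡ 1 (mod 2).
s = (1, 0, 1, 1)^T — this equals column 11 of H (binary 1011), so error is at position 11.
Correct: flip bit 11 of r = 000011010111100 to get c = 000011010101100.


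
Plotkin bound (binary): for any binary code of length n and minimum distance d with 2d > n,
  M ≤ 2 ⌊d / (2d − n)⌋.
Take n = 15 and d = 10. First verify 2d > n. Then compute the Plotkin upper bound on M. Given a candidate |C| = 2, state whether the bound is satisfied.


Plotkin bound M ≤ 4; given |C| = 2 ≤ bound (satisfied).

Check applicability: 2d = 20, n = 15.
2d − n = 5 > 0, so Plotkin applies.
Compute d/(2d−n) = 10/5 ≈ 2.0000.
⌊d/(2d−n)⌋ = 2.
Plotkin bound: M ≤ 2·2 = 4.
Given |C| = 2, check: satisfied.
This |C| is below the Plotkin bound.


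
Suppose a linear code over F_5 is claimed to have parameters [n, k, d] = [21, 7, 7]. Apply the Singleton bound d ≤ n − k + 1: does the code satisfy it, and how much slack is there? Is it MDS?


Singleton RHS = n − k + 1 = 15, slack = 8, bound satisfied, not MDS.

Singleton bound: d ≤ n − k + 1.
Here n = 21, k = 7, so n − k + 1 = 15.
Given d = 7, check d ≤ 15: YES.
Slack = (n − k + 1) − d = 8.
The code is NOT MDS (slack = 8 > 0).
Description: the claimed parameters are [21, 7, 7]_5; such a code would be non-MDS.


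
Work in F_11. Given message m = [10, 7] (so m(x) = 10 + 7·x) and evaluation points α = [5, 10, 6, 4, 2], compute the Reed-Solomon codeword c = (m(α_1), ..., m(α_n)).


c = [1, 3, 8, 5, 2]

Message polynomial: m(x) = 10 + 7·x (mod 11).
For each evaluation point α_i, compute m(α_i) mod 11:
  α_1 = 5: Horner steps 7 → 1, so m(5) = 1.
  α_2 = 10: Horner steps 7 → 3, so m(10) = 3.
  α_3 = 6: Horner steps 7 → 8, so m(6) = 8.
  α_4 = 4: Horner steps 7 → 5, so m(4) = 5.
  α_5 = 2: Horner steps 7 → 2, so m(2) = 2.
Codeword c = [1, 3, 8, 5, 2] ∈ F_11^5.


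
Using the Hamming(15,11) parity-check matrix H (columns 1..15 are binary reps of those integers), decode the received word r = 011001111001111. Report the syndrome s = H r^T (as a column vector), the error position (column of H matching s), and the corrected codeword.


s = (0, 0, 0, 1)^T, error position = 1, corrected codeword c = 111001111001111

Compute s = H r^T mod 2 one row at a time:
  s_1 = 1 + 1 + 0 + 0 + 1 + 1 + 1 + 1 = 6 ≡ 0 (mod 2).
  s_2 = 0 + 0 + 1 + 1 + 1 + 1 + 1 + 1 = 6 ≡ 0 (mod 2).
  s_3 = 1 + 1 + 1 + 1 + 0 + 0 + 1 + 1 = 6 ≡ 0 (mod 2).
  s_4 = 0 + 1 + 0 + 1 + 1 + 0 + 1 + 1 = 5 ≡ 1 (mod 2).
s = (0, 0, 0, 1)^T — this equals column 1 of H (binary 0001), so error is at position 1.
Correct: flip bit 1 of r = 011001111001111 to get c = 111001111001111.


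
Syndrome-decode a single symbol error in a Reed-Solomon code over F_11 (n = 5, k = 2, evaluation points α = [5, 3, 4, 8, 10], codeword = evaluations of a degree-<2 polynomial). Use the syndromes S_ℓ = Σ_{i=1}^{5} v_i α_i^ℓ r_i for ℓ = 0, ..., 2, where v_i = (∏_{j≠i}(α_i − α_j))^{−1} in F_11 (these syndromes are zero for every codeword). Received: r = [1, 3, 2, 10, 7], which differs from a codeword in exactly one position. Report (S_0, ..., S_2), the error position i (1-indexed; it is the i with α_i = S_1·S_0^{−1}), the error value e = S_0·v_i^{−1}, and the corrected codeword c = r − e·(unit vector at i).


S = (1, 8, 9), error at position 4, error magnitude e = 1, c = [1, 3, 2, 9, 7].

Step 1: column multipliers v_i = (∏_{j≠i}(α_i − α_j))^{−1} mod 11.
  i = 1 (α = 5): (5−3)(5−4)(5−8)(5−10) = 2·1·(−3)·(−5) = 30 ≡ 8, so v_1 = 8^{−1} = 7 (mod 11).
  i = 2 (α = 3): (3−5)(3−4)(3−8)(3−10) = (−2)·(−1)·(−5)·(−7) = 70 ≡ 4, so v_2 = 4^{−1} = 3 (mod 11).
  i = 3 (α = 4): (4−5)(4−3)(4−8)(4−10) = (−1)·1·(−4)·(−6) = −24 ≡ 9, so v_3 = 9^{−1} = 5 (mod 11).
  i = 4 (α = 8): (8−5)(8−3)(8−4)(8−10) = 3·5·4·(−2) = −120 ≡ 1, so v_4 = 1^{−1} = 1 (mod 11).
  i = 5 (α = 10): (10−5)(10−3)(10−4)(10−8) = 5·7·6·2 = 420 ≡ 2, so v_5 = 2^{−1} = 6 (mod 11).
  v = [7, 3, 5, 1, 6].
Step 2: syndromes of r = [1, 3, 2, 10, 7] (all sums mod 11).
  S_0 = Σ v_i r_i = 7·1 + 3·3 + 5·2 + 1·10 + 6·7 = 78 ≡ 1.
  S_1 = Σ v_i α_i r_i = 7·5·1 + 3·3·3 + 5·4·2 + 1·8·10 + 6·10·7 = 602 ≡ 8.
  α_i^2 mod 11 = [3, 9, 5, 9, 1].
  S_2 = Σ v_i α_i^2 r_i = 7·3·1 + 3·9·3 + 5·5·2 + 1·9·10 + 6·1·7 = 284 ≡ 9.
  S = (1, 8, 9) ≠ 0, so r is not a codeword (an error is present).
Step 3: locate the error. For a single error e at position i, S_ℓ = v_i·e·α_i^ℓ, so α_err = S_1/S_0.
  S_0^{−1} = 1^{−1} = 1 (mod 11), so α_err = 8·1 = 8 ≡ 8 = α_4. Error position i = 4.
  Consistency check: S_2/S_1 = 9·7 = 63 ≡ 8 = α_err ✓ (single-error assumption holds).
Step 4: error magnitude e = S_0/v_4 = S_0·∏_{j≠4}(α_4 − α_j) = 1·1 = 1 ≡ 1 (mod 11).
Step 5: correct position 4: c_4 = r_4 − e = 10 − 1 ≡ 9 (mod 11). Hence c = [1, 3, 2, 9, 7].
  Check: interpolating c through the α_i gives m(x) = 6 + 10·x (degree < 2) with m(α_i) = c_i for every i, so c is indeed a codeword.
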